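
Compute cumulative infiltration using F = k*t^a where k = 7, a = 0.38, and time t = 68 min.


F = k * t^a = 7 * 68^0.38
F = 7 * 4.969966

34.7898 mm


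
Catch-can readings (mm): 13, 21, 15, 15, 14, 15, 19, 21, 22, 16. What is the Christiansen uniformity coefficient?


mean = 17.100000 mm
MAD = 2.920000 mm
CU = (1 - 2.920000/17.100000)*100

82.9240 %


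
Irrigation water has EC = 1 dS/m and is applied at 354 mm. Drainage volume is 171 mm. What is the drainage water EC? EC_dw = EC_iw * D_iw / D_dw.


EC_dw = EC_iw * D_iw / D_dw
EC_dw = 1 * 354 / 171
EC_dw = 354 / 171

2.0702 dS/m


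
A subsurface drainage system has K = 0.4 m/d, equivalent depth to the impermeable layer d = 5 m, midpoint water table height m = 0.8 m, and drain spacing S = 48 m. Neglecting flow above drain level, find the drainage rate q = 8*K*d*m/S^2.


q = 8*K*d*m/S^2
q = 8*0.4*5*0.8/48^2
q = 12.8000 / 2304

0.0056 m/d


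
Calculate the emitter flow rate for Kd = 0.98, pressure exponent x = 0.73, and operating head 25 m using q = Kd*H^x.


q = Kd * H^x = 0.98 * 25^0.73 = 0.98 * 10.483256

10.2736 L/h


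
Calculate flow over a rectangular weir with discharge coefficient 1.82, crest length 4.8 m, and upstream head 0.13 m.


Q = C * L * H^(3/2) = 1.82 * 4.8 * 0.13^1.5 = 1.82 * 4.8 * 0.046872

0.4095 m^3/s


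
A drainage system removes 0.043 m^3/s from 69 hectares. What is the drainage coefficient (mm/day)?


DC = Q * 86400 / (A * 10000) * 1000
DC = 0.043 * 86400 / (69 * 10000) * 1000
DC = 3715200.0000 / 690000

5.3843 mm/day


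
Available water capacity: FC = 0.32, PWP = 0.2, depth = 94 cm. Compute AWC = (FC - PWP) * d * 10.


AWC = (FC - PWP) * d * 10
AWC = (0.32 - 0.2) * 94 * 10
AWC = 0.1200 * 94 * 10

112.8000 mm


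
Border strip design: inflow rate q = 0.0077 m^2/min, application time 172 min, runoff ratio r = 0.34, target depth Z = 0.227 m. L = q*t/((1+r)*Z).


L = q*t/((1+r)*Z)
L = 0.0077*172/((1+0.34)*0.227)
L = 1.3244/0.30418

4.3540 m


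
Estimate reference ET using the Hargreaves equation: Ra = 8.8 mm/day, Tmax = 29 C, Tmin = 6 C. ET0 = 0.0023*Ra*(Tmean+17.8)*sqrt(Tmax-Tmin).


Tmean = (Tmax + Tmin)/2 = (29 + 6)/2 = 17.5
ET0 = 0.0023 * 8.8 * (17.5 + 17.8) * sqrt(29 - 6)
ET0 = 0.0023 * 8.8 * 35.3 * 4.795832

3.4265 mm/day


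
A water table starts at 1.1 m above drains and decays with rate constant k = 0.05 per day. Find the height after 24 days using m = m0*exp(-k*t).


m = m0 * exp(-k*t)
m = 1.1 * exp(-0.05 * 24)
m = 1.1 * exp(-1.2000)

0.3313 m


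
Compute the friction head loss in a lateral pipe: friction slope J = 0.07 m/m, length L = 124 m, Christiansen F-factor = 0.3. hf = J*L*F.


hf = J * L * F = 0.07 * 124 * 0.3 = 2.6040 m

2.6040 m


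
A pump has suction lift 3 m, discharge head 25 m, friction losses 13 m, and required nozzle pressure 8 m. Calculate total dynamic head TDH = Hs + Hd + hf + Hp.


TDH = Hs + Hd + hf + Hp = 3 + 25 + 13 + 8 = 49

49 m


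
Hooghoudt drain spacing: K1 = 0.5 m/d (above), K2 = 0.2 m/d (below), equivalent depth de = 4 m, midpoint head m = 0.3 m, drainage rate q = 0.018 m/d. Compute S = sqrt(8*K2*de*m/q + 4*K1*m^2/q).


S^2 = 8*K2*de*m/q + 4*K1*m^2/q
S^2 = 8*0.2*4*0.3/0.018 + 4*0.5*0.3^2/0.018
S = sqrt(116.6667)

10.8012 m


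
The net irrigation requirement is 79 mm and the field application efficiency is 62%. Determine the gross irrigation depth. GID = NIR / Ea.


Ea = 62% = 0.62
GID = NIR / Ea = 79 / 0.62 = 127.4194 mm

127.4194 mm


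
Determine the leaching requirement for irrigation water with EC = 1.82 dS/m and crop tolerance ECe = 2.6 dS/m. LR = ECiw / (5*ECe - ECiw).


LR = ECiw / (5*ECe - ECiw)
LR = 1.82 / (5*2.6 - 1.82)
LR = 1.82 / 11.1800

0.1628


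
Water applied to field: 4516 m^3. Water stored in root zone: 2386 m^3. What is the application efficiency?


Ea = V_root / V_field * 100 = 2386 / 4516 * 100 = 52.8344%

52.8344 %


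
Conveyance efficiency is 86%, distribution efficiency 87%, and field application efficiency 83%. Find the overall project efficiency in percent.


Ec = 0.86, Eb = 0.87, Ea = 0.83
E = 0.86 * 0.87 * 0.83 * 100 = 62.1006%

62.1006 %


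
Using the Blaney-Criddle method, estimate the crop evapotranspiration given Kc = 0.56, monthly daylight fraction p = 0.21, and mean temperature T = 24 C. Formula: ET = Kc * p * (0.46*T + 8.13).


ET = Kc * p * (0.46*T + 8.13)
ET = 0.56 * 0.21 * (0.46*24 + 8.13)
ET = 0.56 * 0.21 * 19.1700

2.2544 mm/day


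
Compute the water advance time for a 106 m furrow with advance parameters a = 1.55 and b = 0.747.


t = (L/a)^(1/b)
t = (106/1.55)^(1/0.747)
t = 68.387097^(1/0.747)

286.0606 min


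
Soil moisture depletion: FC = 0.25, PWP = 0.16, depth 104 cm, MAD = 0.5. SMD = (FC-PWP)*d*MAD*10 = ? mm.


SMD = (FC - PWP) * d * MAD * 10
SMD = (0.25 - 0.16) * 104 * 0.5 * 10
SMD = 0.0900 * 104 * 0.5 * 10

46.8000 mm


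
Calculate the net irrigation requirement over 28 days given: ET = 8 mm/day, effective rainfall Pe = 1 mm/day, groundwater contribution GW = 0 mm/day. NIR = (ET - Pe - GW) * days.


Daily deficit = ET - Pe - GW = 8 - 1 - 0 = 7 mm/day
NIR = 7 * 28 = 196 mm

196.0000 mm


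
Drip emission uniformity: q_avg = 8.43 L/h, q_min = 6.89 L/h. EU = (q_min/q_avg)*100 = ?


EU = (q_min/q_avg)*100 = (6.89/8.43)*100 = 81.7319%

81.7319 %


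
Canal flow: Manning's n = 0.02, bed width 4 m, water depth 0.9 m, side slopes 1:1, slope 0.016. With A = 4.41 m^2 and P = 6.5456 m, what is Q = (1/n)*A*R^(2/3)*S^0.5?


R = A/P = 4.41/6.5456 = 0.673735
Q = (1/0.02) * 4.41 * 0.673735^(2/3) * 0.016^0.5

21.4352 m^3/s


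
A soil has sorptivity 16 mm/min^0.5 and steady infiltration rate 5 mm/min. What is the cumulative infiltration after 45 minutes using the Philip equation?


F = S*sqrt(t) + A*t
F = 16*sqrt(45) + 5*45
F = 16*6.708204 + 225

332.3313 mm


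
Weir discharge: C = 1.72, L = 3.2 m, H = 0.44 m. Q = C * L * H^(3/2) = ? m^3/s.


Q = C * L * H^(3/2) = 1.72 * 3.2 * 0.44^1.5 = 1.72 * 3.2 * 0.291863

1.6064 m^3/s


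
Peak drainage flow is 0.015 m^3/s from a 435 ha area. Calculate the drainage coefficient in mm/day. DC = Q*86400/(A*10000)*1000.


DC = Q * 86400 / (A * 10000) * 1000
DC = 0.015 * 86400 / (435 * 10000) * 1000
DC = 1296000.0000 / 4350000

0.2979 mm/day


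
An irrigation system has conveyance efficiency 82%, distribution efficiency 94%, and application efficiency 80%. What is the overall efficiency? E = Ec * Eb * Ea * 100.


Ec = 0.82, Eb = 0.94, Ea = 0.8
E = 0.82 * 0.94 * 0.8 * 100 = 61.6640%

61.6640 %


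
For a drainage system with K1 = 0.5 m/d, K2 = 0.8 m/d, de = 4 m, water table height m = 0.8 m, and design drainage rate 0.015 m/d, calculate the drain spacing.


S^2 = 8*K2*de*m/q + 4*K1*m^2/q
S^2 = 8*0.8*4*0.8/0.015 + 4*0.5*0.8^2/0.015
S = sqrt(1450.6667)

38.0876 m


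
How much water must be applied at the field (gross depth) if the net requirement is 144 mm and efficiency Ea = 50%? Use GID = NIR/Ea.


Ea = 50% = 0.5
GID = NIR / Ea = 144 / 0.5 = 288.0000 mm

288.0000 mm


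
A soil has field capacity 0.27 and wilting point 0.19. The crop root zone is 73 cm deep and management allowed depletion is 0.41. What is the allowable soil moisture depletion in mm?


SMD = (FC - PWP) * d * MAD * 10
SMD = (0.27 - 0.19) * 73 * 0.41 * 10
SMD = 0.0800 * 73 * 0.41 * 10

23.9440 mm


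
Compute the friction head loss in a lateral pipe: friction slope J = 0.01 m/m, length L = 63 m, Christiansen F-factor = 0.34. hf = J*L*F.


hf = J * L * F = 0.01 * 63 * 0.34 = 0.2142 m

0.2142 m


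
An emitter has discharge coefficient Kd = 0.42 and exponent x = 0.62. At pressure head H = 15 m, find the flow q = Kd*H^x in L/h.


q = Kd * H^x = 0.42 * 15^0.62 = 0.42 * 5.360146

2.2513 L/h


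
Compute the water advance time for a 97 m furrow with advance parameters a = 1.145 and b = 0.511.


t = (L/a)^(1/b)
t = (97/1.145)^(1/0.511)
t = 84.716157^(1/0.511)

5928.2714 min


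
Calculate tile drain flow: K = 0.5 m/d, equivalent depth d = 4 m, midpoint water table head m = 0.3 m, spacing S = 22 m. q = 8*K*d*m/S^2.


q = 8*K*d*m/S^2
q = 8*0.5*4*0.3/22^2
q = 4.8000 / 484

0.0099 m/d


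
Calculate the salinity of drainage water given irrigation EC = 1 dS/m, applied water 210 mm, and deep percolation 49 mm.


EC_dw = EC_iw * D_iw / D_dw
EC_dw = 1 * 210 / 49
EC_dw = 210 / 49

4.2857 dS/m


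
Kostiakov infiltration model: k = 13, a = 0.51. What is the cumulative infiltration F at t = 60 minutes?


F = k * t^a = 13 * 60^0.51
F = 13 * 8.069695

104.9060 mm


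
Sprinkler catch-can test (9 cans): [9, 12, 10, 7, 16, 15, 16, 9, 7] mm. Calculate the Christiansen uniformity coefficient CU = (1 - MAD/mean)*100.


mean = 11.222222 mm
MAD = 3.135802 mm
CU = (1 - 3.135802/11.222222)*100

72.0572 %


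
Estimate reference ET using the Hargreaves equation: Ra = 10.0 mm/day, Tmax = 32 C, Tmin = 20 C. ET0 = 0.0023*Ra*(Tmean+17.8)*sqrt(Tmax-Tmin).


Tmean = (Tmax + Tmin)/2 = (32 + 20)/2 = 26.0
ET0 = 0.0023 * 10.0 * (26.0 + 17.8) * sqrt(32 - 20)
ET0 = 0.0023 * 10.0 * 43.8 * 3.464102

3.4897 mm/day


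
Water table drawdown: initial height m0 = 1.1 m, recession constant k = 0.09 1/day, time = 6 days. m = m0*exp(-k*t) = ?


m = m0 * exp(-k*t)
m = 1.1 * exp(-0.09 * 6)
m = 1.1 * exp(-0.5400)

0.6410 m


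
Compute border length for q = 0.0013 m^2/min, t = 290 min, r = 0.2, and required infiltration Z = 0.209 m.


L = q*t/((1+r)*Z)
L = 0.0013*290/((1+0.2)*0.209)
L = 0.377/0.2508

1.5032 m


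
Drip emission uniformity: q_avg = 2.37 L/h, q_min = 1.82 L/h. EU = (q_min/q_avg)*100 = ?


EU = (q_min/q_avg)*100 = (1.82/2.37)*100 = 76.7932%

76.7932 %


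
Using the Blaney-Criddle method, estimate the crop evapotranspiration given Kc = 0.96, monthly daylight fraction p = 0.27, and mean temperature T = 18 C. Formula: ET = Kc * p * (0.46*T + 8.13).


ET = Kc * p * (0.46*T + 8.13)
ET = 0.96 * 0.27 * (0.46*18 + 8.13)
ET = 0.96 * 0.27 * 16.4100

4.2535 mm/day


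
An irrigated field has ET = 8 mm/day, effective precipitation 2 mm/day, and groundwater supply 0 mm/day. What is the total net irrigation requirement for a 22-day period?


Daily deficit = ET - Pe - GW = 8 - 2 - 0 = 6 mm/day
NIR = 6 * 22 = 132 mm

132.0000 mm


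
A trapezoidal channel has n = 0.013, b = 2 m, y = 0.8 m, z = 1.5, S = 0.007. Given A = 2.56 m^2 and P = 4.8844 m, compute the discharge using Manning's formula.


R = A/P = 2.56/4.8844 = 0.524118
Q = (1/0.013) * 2.56 * 0.524118^(2/3) * 0.007^0.5

10.7102 m^3/s


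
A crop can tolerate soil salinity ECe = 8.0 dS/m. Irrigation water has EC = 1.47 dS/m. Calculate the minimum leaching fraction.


LR = ECiw / (5*ECe - ECiw)
LR = 1.47 / (5*8.0 - 1.47)
LR = 1.47 / 38.5300

0.0382


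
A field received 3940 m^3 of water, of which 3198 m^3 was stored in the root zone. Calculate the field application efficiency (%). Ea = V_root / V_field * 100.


Ea = V_root / V_field * 100 = 3198 / 3940 * 100 = 81.1675%

81.1675 %


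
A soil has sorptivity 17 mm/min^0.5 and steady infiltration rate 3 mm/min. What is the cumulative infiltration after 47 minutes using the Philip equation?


F = S*sqrt(t) + A*t
F = 17*sqrt(47) + 3*47
F = 17*6.855655 + 141

257.5461 mm


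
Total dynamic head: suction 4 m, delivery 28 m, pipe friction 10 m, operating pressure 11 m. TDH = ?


TDH = Hs + Hd + hf + Hp = 4 + 28 + 10 + 11 = 53

53 m


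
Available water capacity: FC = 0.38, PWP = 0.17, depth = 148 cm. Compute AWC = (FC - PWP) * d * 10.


AWC = (FC - PWP) * d * 10
AWC = (0.38 - 0.17) * 148 * 10
AWC = 0.2100 * 148 * 10

310.8000 mm


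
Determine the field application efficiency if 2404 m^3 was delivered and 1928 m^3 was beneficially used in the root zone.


Ea = V_root / V_field * 100 = 1928 / 2404 * 100 = 80.1997%

80.1997 %


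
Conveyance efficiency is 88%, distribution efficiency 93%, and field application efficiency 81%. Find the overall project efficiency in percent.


Ec = 0.88, Eb = 0.93, Ea = 0.81
E = 0.88 * 0.93 * 0.81 * 100 = 66.2904%

66.2904 %


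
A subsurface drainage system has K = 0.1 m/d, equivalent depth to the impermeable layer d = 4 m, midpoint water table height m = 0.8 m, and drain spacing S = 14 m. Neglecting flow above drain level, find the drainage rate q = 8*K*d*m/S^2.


q = 8*K*d*m/S^2
q = 8*0.1*4*0.8/14^2
q = 2.5600 / 196

0.0131 m/d


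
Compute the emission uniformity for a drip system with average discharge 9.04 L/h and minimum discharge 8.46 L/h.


EU = (q_min/q_avg)*100 = (8.46/9.04)*100 = 93.5841%

93.5841 %


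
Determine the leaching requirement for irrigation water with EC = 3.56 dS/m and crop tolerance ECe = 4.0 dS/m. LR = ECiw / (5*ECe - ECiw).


LR = ECiw / (5*ECe - ECiw)
LR = 3.56 / (5*4.0 - 3.56)
LR = 3.56 / 16.4400

0.2165


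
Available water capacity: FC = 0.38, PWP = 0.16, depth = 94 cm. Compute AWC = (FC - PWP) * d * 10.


AWC = (FC - PWP) * d * 10
AWC = (0.38 - 0.16) * 94 * 10
AWC = 0.2200 * 94 * 10

206.8000 mm


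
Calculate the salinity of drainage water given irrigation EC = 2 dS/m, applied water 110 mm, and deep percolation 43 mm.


EC_dw = EC_iw * D_iw / D_dw
EC_dw = 2 * 110 / 43
EC_dw = 220 / 43

5.1163 dS/m


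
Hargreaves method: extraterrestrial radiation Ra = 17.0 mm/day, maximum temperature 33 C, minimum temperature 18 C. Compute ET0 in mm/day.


Tmean = (Tmax + Tmin)/2 = (33 + 18)/2 = 25.5
ET0 = 0.0023 * 17.0 * (25.5 + 17.8) * sqrt(33 - 18)
ET0 = 0.0023 * 17.0 * 43.3 * 3.872983

6.5571 mm/day


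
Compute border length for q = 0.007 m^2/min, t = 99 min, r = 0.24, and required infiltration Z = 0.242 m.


L = q*t/((1+r)*Z)
L = 0.007*99/((1+0.24)*0.242)
L = 0.693/0.30008

2.3094 m


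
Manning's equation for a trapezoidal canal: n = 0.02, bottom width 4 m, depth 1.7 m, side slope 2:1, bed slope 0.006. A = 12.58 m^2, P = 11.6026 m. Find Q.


R = A/P = 12.58/11.6026 = 1.084240
Q = (1/0.02) * 12.58 * 1.084240^(2/3) * 0.006^0.5

51.4213 m^3/s


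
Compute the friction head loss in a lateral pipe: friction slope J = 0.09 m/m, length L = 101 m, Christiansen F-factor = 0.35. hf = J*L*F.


hf = J * L * F = 0.09 * 101 * 0.35 = 3.1815 m

3.1815 m


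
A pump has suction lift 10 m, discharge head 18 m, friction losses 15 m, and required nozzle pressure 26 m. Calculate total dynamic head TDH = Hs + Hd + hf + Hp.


TDH = Hs + Hd + hf + Hp = 10 + 18 + 15 + 26 = 69

69 m


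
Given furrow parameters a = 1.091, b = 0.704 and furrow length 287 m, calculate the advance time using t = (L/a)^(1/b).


t = (L/a)^(1/b)
t = (287/1.091)^(1/0.704)
t = 263.061412^(1/0.704)

2738.9315 min


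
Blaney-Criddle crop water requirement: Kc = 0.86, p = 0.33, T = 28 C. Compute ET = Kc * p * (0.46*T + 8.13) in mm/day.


ET = Kc * p * (0.46*T + 8.13)
ET = 0.86 * 0.33 * (0.46*28 + 8.13)
ET = 0.86 * 0.33 * 21.0100

5.9626 mm/day


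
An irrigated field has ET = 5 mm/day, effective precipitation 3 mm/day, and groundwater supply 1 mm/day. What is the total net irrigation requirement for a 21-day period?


Daily deficit = ET - Pe - GW = 5 - 3 - 1 = 1 mm/day
NIR = 1 * 21 = 21 mm

21.0000 mm


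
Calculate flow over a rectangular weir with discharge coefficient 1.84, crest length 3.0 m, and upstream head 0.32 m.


Q = C * L * H^(3/2) = 1.84 * 3.0 * 0.32^1.5 = 1.84 * 3.0 * 0.181019

0.9992 m^3/s


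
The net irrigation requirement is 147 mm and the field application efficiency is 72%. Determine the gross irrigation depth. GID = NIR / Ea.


Ea = 72% = 0.72
GID = NIR / Ea = 147 / 0.72 = 204.1667 mm

204.1667 mm


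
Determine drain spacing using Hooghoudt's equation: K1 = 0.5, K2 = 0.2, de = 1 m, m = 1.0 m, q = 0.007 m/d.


S^2 = 8*K2*de*m/q + 4*K1*m^2/q
S^2 = 8*0.2*1*1.0/0.007 + 4*0.5*1.0^2/0.007
S = sqrt(514.2857)

22.6779 m


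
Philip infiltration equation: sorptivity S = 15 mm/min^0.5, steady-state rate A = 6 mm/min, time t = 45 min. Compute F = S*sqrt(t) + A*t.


F = S*sqrt(t) + A*t
F = 15*sqrt(45) + 6*45
F = 15*6.708204 + 270

370.6231 mm


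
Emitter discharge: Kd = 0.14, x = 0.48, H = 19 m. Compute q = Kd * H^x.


q = Kd * H^x = 0.14 * 19^0.48 = 0.14 * 4.109621

0.5753 L/h


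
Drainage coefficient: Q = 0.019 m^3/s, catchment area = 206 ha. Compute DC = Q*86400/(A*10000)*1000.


DC = Q * 86400 / (A * 10000) * 1000
DC = 0.019 * 86400 / (206 * 10000) * 1000
DC = 1641600.0000 / 2060000

0.7969 mm/day


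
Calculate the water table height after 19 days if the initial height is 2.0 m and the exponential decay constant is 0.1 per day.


m = m0 * exp(-k*t)
m = 2.0 * exp(-0.1 * 19)
m = 2.0 * exp(-1.9000)

0.2991 m


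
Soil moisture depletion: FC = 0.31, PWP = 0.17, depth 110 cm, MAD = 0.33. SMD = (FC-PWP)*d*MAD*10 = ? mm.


SMD = (FC - PWP) * d * MAD * 10
SMD = (0.31 - 0.17) * 110 * 0.33 * 10
SMD = 0.1400 * 110 * 0.33 * 10

50.8200 mm


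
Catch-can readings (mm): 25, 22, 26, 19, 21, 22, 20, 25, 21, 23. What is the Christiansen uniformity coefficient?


mean = 22.400000 mm
MAD = 1.880000 mm
CU = (1 - 1.880000/22.400000)*100

91.6071 %


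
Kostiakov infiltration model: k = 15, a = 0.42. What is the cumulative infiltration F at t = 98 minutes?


F = k * t^a = 15 * 98^0.42
F = 15 * 6.859855

102.8978 mm


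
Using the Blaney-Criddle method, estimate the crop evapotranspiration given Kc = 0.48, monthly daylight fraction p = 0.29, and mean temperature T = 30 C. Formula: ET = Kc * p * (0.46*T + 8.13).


ET = Kc * p * (0.46*T + 8.13)
ET = 0.48 * 0.29 * (0.46*30 + 8.13)
ET = 0.48 * 0.29 * 21.9300

3.0527 mm/day


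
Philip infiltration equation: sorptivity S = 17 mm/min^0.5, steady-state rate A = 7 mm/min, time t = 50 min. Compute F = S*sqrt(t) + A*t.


F = S*sqrt(t) + A*t
F = 17*sqrt(50) + 7*50
F = 17*7.071068 + 350

470.2082 mm


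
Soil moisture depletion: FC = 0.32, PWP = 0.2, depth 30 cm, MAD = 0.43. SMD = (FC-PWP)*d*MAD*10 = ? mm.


SMD = (FC - PWP) * d * MAD * 10
SMD = (0.32 - 0.2) * 30 * 0.43 * 10
SMD = 0.1200 * 30 * 0.43 * 10

15.4800 mm


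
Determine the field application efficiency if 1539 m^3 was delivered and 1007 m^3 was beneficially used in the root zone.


Ea = V_root / V_field * 100 = 1007 / 1539 * 100 = 65.4321%

65.4321 %


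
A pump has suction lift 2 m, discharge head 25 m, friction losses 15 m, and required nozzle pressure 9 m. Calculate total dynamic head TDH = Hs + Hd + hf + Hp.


TDH = Hs + Hd + hf + Hp = 2 + 25 + 15 + 9 = 51

51 m


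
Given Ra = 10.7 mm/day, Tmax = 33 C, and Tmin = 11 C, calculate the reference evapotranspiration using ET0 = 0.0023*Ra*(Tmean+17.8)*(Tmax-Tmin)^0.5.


Tmean = (Tmax + Tmin)/2 = (33 + 11)/2 = 22.0
ET0 = 0.0023 * 10.7 * (22.0 + 17.8) * sqrt(33 - 11)
ET0 = 0.0023 * 10.7 * 39.8 * 4.690416

4.5942 mm/day


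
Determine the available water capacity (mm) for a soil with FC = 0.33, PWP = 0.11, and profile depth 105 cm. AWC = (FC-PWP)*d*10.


AWC = (FC - PWP) * d * 10
AWC = (0.33 - 0.11) * 105 * 10
AWC = 0.2200 * 105 * 10

231.0000 mm


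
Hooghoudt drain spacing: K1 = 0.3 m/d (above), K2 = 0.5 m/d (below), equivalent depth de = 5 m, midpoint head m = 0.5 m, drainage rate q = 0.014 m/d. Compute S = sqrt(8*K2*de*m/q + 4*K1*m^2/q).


S^2 = 8*K2*de*m/q + 4*K1*m^2/q
S^2 = 8*0.5*5*0.5/0.014 + 4*0.3*0.5^2/0.014
S = sqrt(735.7143)

27.1241 m


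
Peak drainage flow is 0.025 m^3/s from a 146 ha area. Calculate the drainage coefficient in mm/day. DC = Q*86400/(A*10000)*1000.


DC = Q * 86400 / (A * 10000) * 1000
DC = 0.025 * 86400 / (146 * 10000) * 1000
DC = 2160000.0000 / 1460000

1.4795 mm/day


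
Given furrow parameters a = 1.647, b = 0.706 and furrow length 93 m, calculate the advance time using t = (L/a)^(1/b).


t = (L/a)^(1/b)
t = (93/1.647)^(1/0.706)
t = 56.466302^(1/0.706)

302.8922 min


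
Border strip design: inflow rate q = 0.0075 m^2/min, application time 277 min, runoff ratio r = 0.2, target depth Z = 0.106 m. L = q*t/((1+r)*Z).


L = q*t/((1+r)*Z)
L = 0.0075*277/((1+0.2)*0.106)
L = 2.0775/0.1272

16.3325 m


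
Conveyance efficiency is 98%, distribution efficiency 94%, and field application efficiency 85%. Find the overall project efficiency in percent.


Ec = 0.98, Eb = 0.94, Ea = 0.85
E = 0.98 * 0.94 * 0.85 * 100 = 78.3020%

78.3020 %


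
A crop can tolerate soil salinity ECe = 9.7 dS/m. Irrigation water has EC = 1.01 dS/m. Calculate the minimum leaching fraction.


LR = ECiw / (5*ECe - ECiw)
LR = 1.01 / (5*9.7 - 1.01)
LR = 1.01 / 47.4900

0.0213


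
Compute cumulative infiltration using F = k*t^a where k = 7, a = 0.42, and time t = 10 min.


F = k * t^a = 7 * 10^0.42
F = 7 * 2.630268

18.4119 mm


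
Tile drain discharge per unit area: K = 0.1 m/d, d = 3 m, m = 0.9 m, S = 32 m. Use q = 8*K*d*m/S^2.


q = 8*K*d*m/S^2
q = 8*0.1*3*0.9/32^2
q = 2.1600 / 1024

0.0021 m/d


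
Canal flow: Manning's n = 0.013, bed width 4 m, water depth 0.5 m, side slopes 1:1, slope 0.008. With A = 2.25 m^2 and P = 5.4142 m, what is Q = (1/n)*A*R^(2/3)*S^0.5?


R = A/P = 2.25/5.4142 = 0.415574
Q = (1/0.013) * 2.25 * 0.415574^(2/3) * 0.008^0.5

8.6208 m^3/s


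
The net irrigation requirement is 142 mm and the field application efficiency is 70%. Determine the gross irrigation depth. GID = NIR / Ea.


Ea = 70% = 0.7
GID = NIR / Ea = 142 / 0.7 = 202.8571 mm

202.8571 mm


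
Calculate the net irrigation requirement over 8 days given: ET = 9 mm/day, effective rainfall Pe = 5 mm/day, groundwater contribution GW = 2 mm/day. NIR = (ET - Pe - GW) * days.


Daily deficit = ET - Pe - GW = 9 - 5 - 2 = 2 mm/day
NIR = 2 * 8 = 16 mm

16.0000 mm


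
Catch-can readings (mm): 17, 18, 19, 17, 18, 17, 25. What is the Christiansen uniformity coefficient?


mean = 18.714286 mm
MAD = 1.877551 mm
CU = (1 - 1.877551/18.714286)*100

89.9673 %


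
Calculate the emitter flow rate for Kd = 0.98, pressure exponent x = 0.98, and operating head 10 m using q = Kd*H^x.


q = Kd * H^x = 0.98 * 10^0.98 = 0.98 * 9.549926

9.3589 L/h


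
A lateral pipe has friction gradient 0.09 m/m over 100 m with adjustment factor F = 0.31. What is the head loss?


hf = J * L * F = 0.09 * 100 * 0.31 = 2.7900 m

2.7900 m


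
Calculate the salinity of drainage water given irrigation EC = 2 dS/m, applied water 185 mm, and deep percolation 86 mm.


EC_dw = EC_iw * D_iw / D_dw
EC_dw = 2 * 185 / 86
EC_dw = 370 / 86

4.3023 dS/m


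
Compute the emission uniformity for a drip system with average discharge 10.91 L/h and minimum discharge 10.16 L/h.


EU = (q_min/q_avg)*100 = (10.16/10.91)*100 = 93.1256%

93.1256 %


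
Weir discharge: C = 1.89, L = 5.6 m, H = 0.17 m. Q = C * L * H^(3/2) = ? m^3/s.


Q = C * L * H^(3/2) = 1.89 * 5.6 * 0.17^1.5 = 1.89 * 5.6 * 0.070093

0.7419 m^3/s


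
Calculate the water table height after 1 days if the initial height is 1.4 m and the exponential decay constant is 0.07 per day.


m = m0 * exp(-k*t)
m = 1.4 * exp(-0.07 * 1)
m = 1.4 * exp(-0.0700)

1.3054 m


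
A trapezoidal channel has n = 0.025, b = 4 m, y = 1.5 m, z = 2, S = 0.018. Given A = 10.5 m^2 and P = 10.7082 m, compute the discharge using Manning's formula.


R = A/P = 10.5/10.7082 = 0.980557
Q = (1/0.025) * 10.5 * 0.980557^(2/3) * 0.018^0.5

55.6161 m^3/s


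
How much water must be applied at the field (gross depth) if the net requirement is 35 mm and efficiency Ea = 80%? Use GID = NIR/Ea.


Ea = 80% = 0.8
GID = NIR / Ea = 35 / 0.8 = 43.7500 mm

43.7500 mm


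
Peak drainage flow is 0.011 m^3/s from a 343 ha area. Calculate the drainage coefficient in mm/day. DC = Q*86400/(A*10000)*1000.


DC = Q * 86400 / (A * 10000) * 1000
DC = 0.011 * 86400 / (343 * 10000) * 1000
DC = 950400.0000 / 3430000

0.2771 mm/day


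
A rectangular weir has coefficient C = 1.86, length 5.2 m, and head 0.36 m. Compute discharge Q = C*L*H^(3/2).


Q = C * L * H^(3/2) = 1.86 * 5.2 * 0.36^1.5 = 1.86 * 5.2 * 0.216000

2.0892 m^3/s


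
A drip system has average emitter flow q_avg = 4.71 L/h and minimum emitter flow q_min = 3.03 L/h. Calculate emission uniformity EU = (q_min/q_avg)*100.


EU = (q_min/q_avg)*100 = (3.03/4.71)*100 = 64.3312%

64.3312 %


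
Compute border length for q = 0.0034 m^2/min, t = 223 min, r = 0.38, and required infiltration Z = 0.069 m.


L = q*t/((1+r)*Z)
L = 0.0034*223/((1+0.38)*0.069)
L = 0.7582/0.09522

7.9626 m


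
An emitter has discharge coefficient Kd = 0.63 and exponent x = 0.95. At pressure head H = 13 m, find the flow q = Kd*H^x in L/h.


q = Kd * H^x = 0.63 * 13^0.95 = 0.63 * 11.435264

7.2042 L/h


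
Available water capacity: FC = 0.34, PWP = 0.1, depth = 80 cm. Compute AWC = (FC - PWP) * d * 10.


AWC = (FC - PWP) * d * 10
AWC = (0.34 - 0.1) * 80 * 10
AWC = 0.2400 * 80 * 10

192.0000 mm


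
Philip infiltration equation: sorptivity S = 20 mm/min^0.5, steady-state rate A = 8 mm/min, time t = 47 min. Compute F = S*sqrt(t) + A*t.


F = S*sqrt(t) + A*t
F = 20*sqrt(47) + 8*47
F = 20*6.855655 + 376

513.1131 mm


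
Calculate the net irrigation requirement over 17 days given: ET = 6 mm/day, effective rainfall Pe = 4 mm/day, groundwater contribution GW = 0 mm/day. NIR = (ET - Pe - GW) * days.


Daily deficit = ET - Pe - GW = 6 - 4 - 0 = 2 mm/day
NIR = 2 * 17 = 34 mm

34.0000 mm


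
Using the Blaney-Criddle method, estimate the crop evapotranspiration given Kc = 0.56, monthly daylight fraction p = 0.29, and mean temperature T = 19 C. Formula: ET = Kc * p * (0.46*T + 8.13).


ET = Kc * p * (0.46*T + 8.13)
ET = 0.56 * 0.29 * (0.46*19 + 8.13)
ET = 0.56 * 0.29 * 16.8700

2.7397 mm/day


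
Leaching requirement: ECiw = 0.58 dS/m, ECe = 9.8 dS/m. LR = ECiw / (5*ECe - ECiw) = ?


LR = ECiw / (5*ECe - ECiw)
LR = 0.58 / (5*9.8 - 0.58)
LR = 0.58 / 48.4200

0.0120


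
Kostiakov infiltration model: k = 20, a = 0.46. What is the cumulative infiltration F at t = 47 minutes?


F = k * t^a = 20 * 47^0.46
F = 20 * 5.877126

117.5425 mm


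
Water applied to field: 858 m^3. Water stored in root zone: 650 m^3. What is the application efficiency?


Ea = V_root / V_field * 100 = 650 / 858 * 100 = 75.7576%

75.7576 %


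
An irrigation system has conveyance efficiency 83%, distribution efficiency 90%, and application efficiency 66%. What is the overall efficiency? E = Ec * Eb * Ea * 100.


Ec = 0.83, Eb = 0.9, Ea = 0.66
E = 0.83 * 0.9 * 0.66 * 100 = 49.3020%

49.3020 %


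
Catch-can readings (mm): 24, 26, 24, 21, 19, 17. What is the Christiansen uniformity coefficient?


mean = 21.833333 mm
MAD = 2.833333 mm
CU = (1 - 2.833333/21.833333)*100

87.0229 %


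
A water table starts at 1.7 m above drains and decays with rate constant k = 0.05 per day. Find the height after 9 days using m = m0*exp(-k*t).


m = m0 * exp(-k*t)
m = 1.7 * exp(-0.05 * 9)
m = 1.7 * exp(-0.4500)

1.0840 m


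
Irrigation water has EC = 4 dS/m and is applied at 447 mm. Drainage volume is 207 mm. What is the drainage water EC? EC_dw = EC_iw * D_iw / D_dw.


EC_dw = EC_iw * D_iw / D_dw
EC_dw = 4 * 447 / 207
EC_dw = 1788 / 207

8.6377 dS/m


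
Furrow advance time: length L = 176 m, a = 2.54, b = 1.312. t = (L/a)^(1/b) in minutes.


t = (L/a)^(1/b)
t = (176/2.54)^(1/1.312)
t = 69.291339^(1/1.312)

25.2904 min


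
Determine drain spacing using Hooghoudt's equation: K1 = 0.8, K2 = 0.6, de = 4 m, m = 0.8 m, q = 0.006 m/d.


S^2 = 8*K2*de*m/q + 4*K1*m^2/q
S^2 = 8*0.6*4*0.8/0.006 + 4*0.8*0.8^2/0.006
S = sqrt(2901.3333)

53.8640 m


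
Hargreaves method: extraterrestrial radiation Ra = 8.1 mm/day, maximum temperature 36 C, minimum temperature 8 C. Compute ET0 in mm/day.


Tmean = (Tmax + Tmin)/2 = (36 + 8)/2 = 22.0
ET0 = 0.0023 * 8.1 * (22.0 + 17.8) * sqrt(36 - 8)
ET0 = 0.0023 * 8.1 * 39.8 * 5.291503

3.9235 mm/day


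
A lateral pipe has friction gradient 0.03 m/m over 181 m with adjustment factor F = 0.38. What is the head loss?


hf = J * L * F = 0.03 * 181 * 0.38 = 2.0634 m

2.0634 m


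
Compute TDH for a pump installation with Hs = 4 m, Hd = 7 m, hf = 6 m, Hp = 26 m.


TDH = Hs + Hd + hf + Hp = 4 + 7 + 6 + 26 = 43

43 m


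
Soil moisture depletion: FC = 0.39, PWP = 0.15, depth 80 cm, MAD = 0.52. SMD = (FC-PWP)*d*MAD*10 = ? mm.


SMD = (FC - PWP) * d * MAD * 10
SMD = (0.39 - 0.15) * 80 * 0.52 * 10
SMD = 0.2400 * 80 * 0.52 * 10

99.8400 mm


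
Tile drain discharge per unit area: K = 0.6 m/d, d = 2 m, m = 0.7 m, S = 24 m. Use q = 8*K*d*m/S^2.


q = 8*K*d*m/S^2
q = 8*0.6*2*0.7/24^2
q = 6.7200 / 576

0.0117 m/d


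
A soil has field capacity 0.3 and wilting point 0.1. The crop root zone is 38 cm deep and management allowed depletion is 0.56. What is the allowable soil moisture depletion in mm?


SMD = (FC - PWP) * d * MAD * 10
SMD = (0.3 - 0.1) * 38 * 0.56 * 10
SMD = 0.2000 * 38 * 0.56 * 10

42.5600 mm


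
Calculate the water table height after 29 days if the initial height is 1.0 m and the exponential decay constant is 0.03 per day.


m = m0 * exp(-k*t)
m = 1.0 * exp(-0.03 * 29)
m = 1.0 * exp(-0.8700)

0.4190 m


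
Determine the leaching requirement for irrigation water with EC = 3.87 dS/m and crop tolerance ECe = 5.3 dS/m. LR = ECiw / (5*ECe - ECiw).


LR = ECiw / (5*ECe - ECiw)
LR = 3.87 / (5*5.3 - 3.87)
LR = 3.87 / 22.6300

0.1710


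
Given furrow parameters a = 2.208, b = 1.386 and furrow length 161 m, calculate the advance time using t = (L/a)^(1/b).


t = (L/a)^(1/b)
t = (161/2.208)^(1/1.386)
t = 72.916667^(1/1.386)

22.0816 min


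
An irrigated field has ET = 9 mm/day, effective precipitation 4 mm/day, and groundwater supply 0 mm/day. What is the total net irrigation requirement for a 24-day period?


Daily deficit = ET - Pe - GW = 9 - 4 - 0 = 5 mm/day
NIR = 5 * 24 = 120 mm

120.0000 mm


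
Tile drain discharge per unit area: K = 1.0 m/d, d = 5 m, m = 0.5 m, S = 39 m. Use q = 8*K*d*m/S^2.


q = 8*K*d*m/S^2
q = 8*1.0*5*0.5/39^2
q = 20.0000 / 1521

0.0131 m/d


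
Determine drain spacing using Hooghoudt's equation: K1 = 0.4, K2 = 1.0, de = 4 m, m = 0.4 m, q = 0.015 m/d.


S^2 = 8*K2*de*m/q + 4*K1*m^2/q
S^2 = 8*1.0*4*0.4/0.015 + 4*0.4*0.4^2/0.015
S = sqrt(870.4000)

29.5025 m


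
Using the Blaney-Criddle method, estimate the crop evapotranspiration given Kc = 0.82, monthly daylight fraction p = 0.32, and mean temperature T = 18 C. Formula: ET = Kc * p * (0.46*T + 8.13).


ET = Kc * p * (0.46*T + 8.13)
ET = 0.82 * 0.32 * (0.46*18 + 8.13)
ET = 0.82 * 0.32 * 16.4100

4.3060 mm/day


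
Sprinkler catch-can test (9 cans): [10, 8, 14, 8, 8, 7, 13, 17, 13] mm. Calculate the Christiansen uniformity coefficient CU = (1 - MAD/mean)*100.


mean = 10.888889 mm
MAD = 2.987654 mm
CU = (1 - 2.987654/10.888889)*100

72.5624 %


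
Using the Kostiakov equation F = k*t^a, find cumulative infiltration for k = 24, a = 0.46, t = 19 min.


F = k * t^a = 24 * 19^0.46
F = 24 * 3.874598

92.9904 mm


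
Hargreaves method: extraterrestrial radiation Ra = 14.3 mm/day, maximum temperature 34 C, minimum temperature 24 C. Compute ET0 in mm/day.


Tmean = (Tmax + Tmin)/2 = (34 + 24)/2 = 29.0
ET0 = 0.0023 * 14.3 * (29.0 + 17.8) * sqrt(34 - 24)
ET0 = 0.0023 * 14.3 * 46.8 * 3.162278

4.8675 mm/day


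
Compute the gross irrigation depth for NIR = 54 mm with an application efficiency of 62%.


Ea = 62% = 0.62
GID = NIR / Ea = 54 / 0.62 = 87.0968 mm

87.0968 mm


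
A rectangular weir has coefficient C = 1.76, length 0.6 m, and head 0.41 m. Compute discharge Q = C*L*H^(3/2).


Q = C * L * H^(3/2) = 1.76 * 0.6 * 0.41^1.5 = 1.76 * 0.6 * 0.262528

0.2772 m^3/s


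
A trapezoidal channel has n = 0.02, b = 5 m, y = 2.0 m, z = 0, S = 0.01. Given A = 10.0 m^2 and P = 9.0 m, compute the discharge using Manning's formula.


R = A/P = 10.0/9.0 = 1.111111
Q = (1/0.02) * 10.0 * 1.111111^(2/3) * 0.01^0.5

53.6383 m^3/s


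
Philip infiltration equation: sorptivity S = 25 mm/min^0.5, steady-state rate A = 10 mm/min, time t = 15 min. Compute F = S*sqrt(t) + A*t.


F = S*sqrt(t) + A*t
F = 25*sqrt(15) + 10*15
F = 25*3.872983 + 150

246.8246 mm


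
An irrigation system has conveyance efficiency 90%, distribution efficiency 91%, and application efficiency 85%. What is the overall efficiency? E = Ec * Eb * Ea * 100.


Ec = 0.9, Eb = 0.91, Ea = 0.85
E = 0.9 * 0.91 * 0.85 * 100 = 69.6150%

69.6150 %


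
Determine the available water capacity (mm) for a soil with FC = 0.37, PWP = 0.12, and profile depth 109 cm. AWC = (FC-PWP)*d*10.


AWC = (FC - PWP) * d * 10
AWC = (0.37 - 0.12) * 109 * 10
AWC = 0.2500 * 109 * 10

272.5000 mm


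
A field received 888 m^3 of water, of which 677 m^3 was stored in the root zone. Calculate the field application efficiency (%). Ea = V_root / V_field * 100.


Ea = V_root / V_field * 100 = 677 / 888 * 100 = 76.2387%

76.2387 %


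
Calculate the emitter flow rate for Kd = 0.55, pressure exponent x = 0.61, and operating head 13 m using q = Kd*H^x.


q = Kd * H^x = 0.55 * 13^0.61 = 0.55 * 4.780854

2.6295 L/h


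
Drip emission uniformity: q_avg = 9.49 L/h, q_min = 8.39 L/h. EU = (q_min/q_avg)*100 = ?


EU = (q_min/q_avg)*100 = (8.39/9.49)*100 = 88.4089%

88.4089 %


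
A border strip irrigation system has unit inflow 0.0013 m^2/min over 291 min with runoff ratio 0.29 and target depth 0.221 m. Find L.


L = q*t/((1+r)*Z)
L = 0.0013*291/((1+0.29)*0.221)
L = 0.3783/0.28509

1.3269 m


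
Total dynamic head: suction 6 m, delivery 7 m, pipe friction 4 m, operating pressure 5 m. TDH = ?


TDH = Hs + Hd + hf + Hp = 6 + 7 + 4 + 5 = 22

22 m


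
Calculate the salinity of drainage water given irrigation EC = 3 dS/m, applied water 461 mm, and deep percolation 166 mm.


EC_dw = EC_iw * D_iw / D_dw
EC_dw = 3 * 461 / 166
EC_dw = 1383 / 166

8.3313 dS/m


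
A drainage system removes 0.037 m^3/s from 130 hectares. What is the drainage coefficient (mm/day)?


DC = Q * 86400 / (A * 10000) * 1000
DC = 0.037 * 86400 / (130 * 10000) * 1000
DC = 3196800.0000 / 1300000

2.4591 mm/day


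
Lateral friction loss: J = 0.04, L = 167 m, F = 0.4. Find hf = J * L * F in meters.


hf = J * L * F = 0.04 * 167 * 0.4 = 2.6720 m

2.6720 m


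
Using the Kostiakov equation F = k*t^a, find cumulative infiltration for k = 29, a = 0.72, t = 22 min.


F = k * t^a = 29 * 22^0.72
F = 29 * 9.258579

268.4988 mm


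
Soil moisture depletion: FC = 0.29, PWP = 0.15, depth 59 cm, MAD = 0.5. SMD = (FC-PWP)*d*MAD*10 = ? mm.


SMD = (FC - PWP) * d * MAD * 10
SMD = (0.29 - 0.15) * 59 * 0.5 * 10
SMD = 0.1400 * 59 * 0.5 * 10

41.3000 mm


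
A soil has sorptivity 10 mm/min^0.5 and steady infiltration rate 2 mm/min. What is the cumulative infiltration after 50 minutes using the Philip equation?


F = S*sqrt(t) + A*t
F = 10*sqrt(50) + 2*50
F = 10*7.071068 + 100

170.7107 mm


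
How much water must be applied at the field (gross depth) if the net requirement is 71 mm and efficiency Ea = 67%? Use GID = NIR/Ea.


Ea = 67% = 0.67
GID = NIR / Ea = 71 / 0.67 = 105.9701 mm

105.9701 mm


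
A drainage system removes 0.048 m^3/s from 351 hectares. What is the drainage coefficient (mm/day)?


DC = Q * 86400 / (A * 10000) * 1000
DC = 0.048 * 86400 / (351 * 10000) * 1000
DC = 4147200.0000 / 3510000

1.1815 mm/day


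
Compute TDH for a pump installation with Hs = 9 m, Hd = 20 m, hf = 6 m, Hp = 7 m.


TDH = Hs + Hd + hf + Hp = 9 + 20 + 6 + 7 = 42

42 m


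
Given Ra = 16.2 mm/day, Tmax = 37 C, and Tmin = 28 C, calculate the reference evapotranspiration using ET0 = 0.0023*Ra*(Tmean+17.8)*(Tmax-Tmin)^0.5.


Tmean = (Tmax + Tmin)/2 = (37 + 28)/2 = 32.5
ET0 = 0.0023 * 16.2 * (32.5 + 17.8) * sqrt(37 - 28)
ET0 = 0.0023 * 16.2 * 50.3 * 3.000000

5.6225 mm/day


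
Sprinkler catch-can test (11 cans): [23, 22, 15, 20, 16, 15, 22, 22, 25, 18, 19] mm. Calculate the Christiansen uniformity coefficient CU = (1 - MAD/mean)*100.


mean = 19.727273 mm
MAD = 2.842975 mm
CU = (1 - 2.842975/19.727273)*100

85.5886 %


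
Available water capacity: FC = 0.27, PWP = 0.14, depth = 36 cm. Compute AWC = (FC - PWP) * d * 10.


AWC = (FC - PWP) * d * 10
AWC = (0.27 - 0.14) * 36 * 10
AWC = 0.1300 * 36 * 10

46.8000 mm


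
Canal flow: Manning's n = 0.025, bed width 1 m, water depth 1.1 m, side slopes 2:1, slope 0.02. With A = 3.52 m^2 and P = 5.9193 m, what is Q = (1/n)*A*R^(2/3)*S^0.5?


R = A/P = 3.52/5.9193 = 0.594665
Q = (1/0.025) * 3.52 * 0.594665^(2/3) * 0.02^0.5

14.0810 m^3/s


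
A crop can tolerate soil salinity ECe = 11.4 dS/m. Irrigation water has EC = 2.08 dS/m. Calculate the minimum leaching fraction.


LR = ECiw / (5*ECe - ECiw)
LR = 2.08 / (5*11.4 - 2.08)
LR = 2.08 / 54.9200

0.0379


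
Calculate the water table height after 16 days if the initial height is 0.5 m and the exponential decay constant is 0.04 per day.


m = m0 * exp(-k*t)
m = 0.5 * exp(-0.04 * 16)
m = 0.5 * exp(-0.6400)

0.2636 m


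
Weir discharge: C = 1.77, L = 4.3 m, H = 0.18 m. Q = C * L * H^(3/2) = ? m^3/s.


Q = C * L * H^(3/2) = 1.77 * 4.3 * 0.18^1.5 = 1.77 * 4.3 * 0.076368

0.5812 m^3/s


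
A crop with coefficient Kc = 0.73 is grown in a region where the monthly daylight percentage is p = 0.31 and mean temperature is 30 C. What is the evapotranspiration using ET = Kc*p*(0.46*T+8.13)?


ET = Kc * p * (0.46*T + 8.13)
ET = 0.73 * 0.31 * (0.46*30 + 8.13)
ET = 0.73 * 0.31 * 21.9300

4.9628 mm/day


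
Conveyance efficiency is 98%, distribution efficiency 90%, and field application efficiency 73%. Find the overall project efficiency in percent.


Ec = 0.98, Eb = 0.9, Ea = 0.73
E = 0.98 * 0.9 * 0.73 * 100 = 64.3860%

64.3860 %


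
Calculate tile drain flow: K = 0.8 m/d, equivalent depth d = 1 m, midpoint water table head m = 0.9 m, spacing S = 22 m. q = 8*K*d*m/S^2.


q = 8*K*d*m/S^2
q = 8*0.8*1*0.9/22^2
q = 5.7600 / 484

0.0119 m/d


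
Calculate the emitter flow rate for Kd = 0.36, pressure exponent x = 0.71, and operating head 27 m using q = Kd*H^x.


q = Kd * H^x = 0.36 * 27^0.71 = 0.36 * 10.381695

3.7374 L/h


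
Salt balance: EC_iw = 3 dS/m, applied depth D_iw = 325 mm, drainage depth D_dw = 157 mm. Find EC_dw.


EC_dw = EC_iw * D_iw / D_dw
EC_dw = 3 * 325 / 157
EC_dw = 975 / 157

6.2102 dS/m


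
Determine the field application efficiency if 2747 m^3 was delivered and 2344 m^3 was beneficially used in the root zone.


Ea = V_root / V_field * 100 = 2344 / 2747 * 100 = 85.3295%

85.3295 %


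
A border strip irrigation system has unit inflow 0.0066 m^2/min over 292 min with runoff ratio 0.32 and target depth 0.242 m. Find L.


L = q*t/((1+r)*Z)
L = 0.0066*292/((1+0.32)*0.242)
L = 1.9272/0.31944

6.0331 m


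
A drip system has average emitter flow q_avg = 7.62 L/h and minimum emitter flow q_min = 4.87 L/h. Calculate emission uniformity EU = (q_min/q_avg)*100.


EU = (q_min/q_avg)*100 = (4.87/7.62)*100 = 63.9108%

63.9108 %


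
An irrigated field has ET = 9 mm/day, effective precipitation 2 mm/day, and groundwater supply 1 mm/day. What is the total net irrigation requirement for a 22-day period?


Daily deficit = ET - Pe - GW = 9 - 2 - 1 = 6 mm/day
NIR = 6 * 22 = 132 mm

132.0000 mm


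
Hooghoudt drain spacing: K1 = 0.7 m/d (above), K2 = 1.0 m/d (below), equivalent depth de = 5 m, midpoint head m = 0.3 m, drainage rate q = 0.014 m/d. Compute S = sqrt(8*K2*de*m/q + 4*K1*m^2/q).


S^2 = 8*K2*de*m/q + 4*K1*m^2/q
S^2 = 8*1.0*5*0.3/0.014 + 4*0.7*0.3^2/0.014
S = sqrt(875.1429)

29.5828 m


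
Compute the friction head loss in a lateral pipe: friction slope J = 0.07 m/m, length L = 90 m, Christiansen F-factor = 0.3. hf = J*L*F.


hf = J * L * F = 0.07 * 90 * 0.3 = 1.8900 m

1.8900 m


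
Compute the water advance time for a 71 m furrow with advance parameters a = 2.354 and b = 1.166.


t = (L/a)^(1/b)
t = (71/2.354)^(1/1.166)
t = 30.161427^(1/1.166)

18.5706 min
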